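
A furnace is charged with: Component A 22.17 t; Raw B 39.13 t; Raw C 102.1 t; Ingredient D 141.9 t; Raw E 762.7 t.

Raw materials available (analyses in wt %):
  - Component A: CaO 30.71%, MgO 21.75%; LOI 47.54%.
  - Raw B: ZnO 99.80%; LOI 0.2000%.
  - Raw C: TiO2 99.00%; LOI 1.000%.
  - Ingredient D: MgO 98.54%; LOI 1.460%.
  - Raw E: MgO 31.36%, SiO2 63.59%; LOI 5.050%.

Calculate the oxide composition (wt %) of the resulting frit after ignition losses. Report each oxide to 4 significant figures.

Glass mass = 1016 t (batch 1068 − LOI 52.23).
Composition: CaO 0.6703%, MgO 37.79%, ZnO 3.845%, TiO2 9.951%, SiO2 47.75%

The intermediate values are printed, rounded to four significant digits, between the steps — every computation keeps full precision all the way through; every reported result takes just one rounding — all derived quantities (net glass mass, totals, LOI, the five compositions, the yield) are recomputed using the weight values per 1016 t of glass in exact precision, exactly as printed in problem or answer.
Oxide-by-oxide delivered mass:
  CaO: 22.17·0.3071 = 6.808 t
  MgO: 22.17·0.2175 + 141.9·0.9854 + 762.7·0.3136 = 383.8 t
  ZnO: 39.13·0.9980 = 39.05 t
  TiO2: 102.1·0.9900 = 101.1 t
  SiO2: 762.7·0.6359 = 485.0 t
LOI: 22.17·0.4754 + 39.13·0.002000 + 102.1·0.01000 + 141.9·0.01460 + 762.7·0.05050 = 52.23 t
The glass mass, total less LOI, = 1068 − 52.23 = 1016 t (= Σ oxide masses)
percent share: oxide ÷ glass, ×100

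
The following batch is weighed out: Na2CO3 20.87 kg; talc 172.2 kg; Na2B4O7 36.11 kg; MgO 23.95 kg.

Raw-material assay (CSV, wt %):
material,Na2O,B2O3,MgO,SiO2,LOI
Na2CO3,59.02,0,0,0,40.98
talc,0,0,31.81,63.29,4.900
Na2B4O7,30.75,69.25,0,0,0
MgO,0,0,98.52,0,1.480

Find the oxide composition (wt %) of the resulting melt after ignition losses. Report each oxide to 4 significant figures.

Glass mass = 235.8 kg (batch 253.1 − LOI 17.34).
Composition: Na2O 9.933%, B2O3 10.61%, MgO 33.24%, SiO2 46.22%

Values along the way are rounded to four significant figures when displayed — all arithmetic runs at exact precision through every step. A single rounding produces every reported number; the derived quantities (the yield, ignition loss, the four compositions, totals, glass mass) are computed at full precision from the weighed amounts at 235.8 kg of glass, as given in the question or the answer.
Delivered oxide masses:
  Na2O: 20.87·0.5902 + 36.11·0.3075 = 23.42 kg
  B2O3: 36.11·0.6925 = 25.01 kg
  MgO: 172.2·0.3181 + 23.95·0.9852 = 78.37 kg
  SiO2: 172.2·0.6329 = 109.0 kg
LOI: 20.87·0.4098 + 172.2·0.04900 + 23.95·0.01480 = 17.34 kg
The glass mass, total less LOI, = 253.1 − 17.34 = 235.8 kg (consistent with Σ oxide mass)
percent share: oxide ÷ glass, ×100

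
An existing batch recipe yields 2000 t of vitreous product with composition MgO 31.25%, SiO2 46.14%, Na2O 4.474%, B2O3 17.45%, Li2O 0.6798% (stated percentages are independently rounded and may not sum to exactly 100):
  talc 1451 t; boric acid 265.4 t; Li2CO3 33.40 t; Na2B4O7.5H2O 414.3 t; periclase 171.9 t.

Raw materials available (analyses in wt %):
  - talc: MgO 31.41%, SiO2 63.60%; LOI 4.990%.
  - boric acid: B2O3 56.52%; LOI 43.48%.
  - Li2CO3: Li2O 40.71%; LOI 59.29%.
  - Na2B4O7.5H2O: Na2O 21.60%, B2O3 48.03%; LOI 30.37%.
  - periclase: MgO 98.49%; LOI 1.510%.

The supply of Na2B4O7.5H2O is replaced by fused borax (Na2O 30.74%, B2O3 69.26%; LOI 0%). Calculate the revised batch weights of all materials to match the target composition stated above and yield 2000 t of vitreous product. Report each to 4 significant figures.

Every computation holds exact precision through every step. Values along the way are displayed, with 4-significant-figure rounding, as written. Every reported number includes exactly one rounding — all derived quantities are re-derived in full precision (ignition loss, the yield, net glass mass, the totals, five oxide percentages) from the batch weights at 2000 t of glass, precisely as stated by the problem or the answer.
Oxide-by-oxide targets in 2000 t vitreous product:
  MgO: 31.25% × 2000 = 625.0 t
  SiO2: 46.14% × 2000 = 922.8 t
  Na2O: 4.474% × 2000 = 89.48 t
  B2O3: 17.45% × 2000 = 349.0 t
  Li2O: 0.6798% × 2000 = 13.60 t
Verifying the oxide balance with the batch weights as given, relative to the basis at hand (summed amounts equal target values modulo rounding of the values):
  MgO: 1451·0.3141 + 171.9·0.9849 = 625.1 t (target 625.0 t)
  SiO2: 1451·0.6360 = 922.8 t (target 922.8 t)
  Na2O: 291.1·0.3074 = 89.48 t (target 89.48 t)
  B2O3: 260.8·0.5652 + 291.1·0.6926 = 349.0 t (target 349.0 t)
  Li2O: 33.40·0.4071 = 13.60 t (target 13.60 t)
Glass-mass bookkeeping: batch Σ − ignition loss = 2000 t (oxide target masses add up to 2000 t; the stated basis being 2000 t — any gap is answer rounding).
Whole-batch sum: Σ batch = 2208 t; the LOI term Σ batch·LOI equals 208.2 t; yield, glass over the total, = 90.57%.

Revised batch per 2000 t vitreous product:
  talc: 1451 t
  boric acid: 260.8 t
  Li2CO3: 33.40 t
  fused borax: 291.1 t
  periclase: 171.9 t
Total batch = 2208 t; LOI loss = 208.2 t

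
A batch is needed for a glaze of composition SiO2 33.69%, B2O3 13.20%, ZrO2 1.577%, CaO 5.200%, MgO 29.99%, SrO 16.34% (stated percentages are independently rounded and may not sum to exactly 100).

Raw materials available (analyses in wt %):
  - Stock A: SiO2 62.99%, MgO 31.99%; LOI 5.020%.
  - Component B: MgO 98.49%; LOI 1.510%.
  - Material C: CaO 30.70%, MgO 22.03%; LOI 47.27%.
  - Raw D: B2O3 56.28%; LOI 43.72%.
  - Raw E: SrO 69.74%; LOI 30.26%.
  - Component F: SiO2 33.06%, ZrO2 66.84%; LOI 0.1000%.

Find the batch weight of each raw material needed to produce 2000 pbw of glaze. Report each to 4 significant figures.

Batch per 2000 pbw glaze:
  Stock A: 1045 pbw
  Component B: 193.8 pbw
  Material C: 338.8 pbw
  Raw D: 469.1 pbw
  Raw E: 468.6 pbw
  Component F: 47.19 pbw
Total batch = 2562 pbw; LOI loss = 562.5 pbw; yield = 78.05%

Mid-chain values are shown with 4-significant-figure rounding in the working; all internal work keeps full precision through the solve. A single rounding yields every reported result; all derived quantities, which include six oxide percentages, glass mass, LOI, totals, the yield, are recomputed at full float precision, as written in either problem or answer, using the weight values on 2000 pbw of glass.
Target masses of each oxide per 2000 pbw glaze:
  SiO2: 33.69% × 2000 = 673.8 pbw
  B2O3: 13.20% × 2000 = 264.0 pbw
  ZrO2: 1.577% × 2000 = 31.54 pbw
  CaO: 5.200% × 2000 = 104.0 pbw
  MgO: 29.99% × 2000 = 599.8 pbw
  SrO: 16.34% × 2000 = 326.8 pbw
Verifying the oxide balance using the reported weights, relative to the basis at hand (sums match the target masses within answer rounding):
  SiO2: 1045·0.6299 + 47.19·0.3306 = 673.8 pbw (target 673.8 pbw)
  B2O3: 469.1·0.5628 = 264.0 pbw (target 264.0 pbw)
  ZrO2: 47.19·0.6684 = 31.54 pbw (target 31.54 pbw)
  CaO: 338.8·0.3070 = 104.0 pbw (target 104.0 pbw)
  MgO: 1045·0.3199 + 193.8·0.9849 + 338.8·0.2203 = 599.8 pbw (target 599.8 pbw)
  SrO: 468.6·0.6974 = 326.8 pbw (target 326.8 pbw)
Auditing the glass mass value: whole batch net of LOI = 2000 pbw (oxide target masses add up to 2000 pbw; stated basis 2000 pbw — gaps are rounding artifacts).
Total batch = Σ batch = 2562 pbw; loss to ignition Σ batch·LOI = 562.5 pbw; yield, glass over the total, = 78.05%.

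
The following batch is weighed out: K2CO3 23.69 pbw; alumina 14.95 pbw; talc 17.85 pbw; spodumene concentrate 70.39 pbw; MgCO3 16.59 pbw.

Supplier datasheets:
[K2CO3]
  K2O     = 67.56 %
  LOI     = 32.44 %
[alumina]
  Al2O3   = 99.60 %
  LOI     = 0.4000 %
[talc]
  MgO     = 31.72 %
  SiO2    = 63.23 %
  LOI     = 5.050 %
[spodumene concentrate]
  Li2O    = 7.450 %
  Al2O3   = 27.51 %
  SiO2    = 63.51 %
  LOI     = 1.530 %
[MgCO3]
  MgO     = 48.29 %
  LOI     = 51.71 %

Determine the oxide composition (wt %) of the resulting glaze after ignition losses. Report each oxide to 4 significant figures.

Glass mass = 125.2 pbw (batch 143.5 − LOI 18.30).
Composition: K2O 12.79%, Li2O 4.190%, MgO 10.92%, Al2O3 27.37%, SiO2 44.73%

Intermediates are rounded to 4 significant figures when quoted; all arithmetic keeps full float precision at each step. Every reported figure takes exactly one rounding. All derived quantities (ignition loss, the totals, glass mass, the five compositions, the yield) are re-derived from the weighed amounts at 125.2 pbw of glass in full precision, exactly as printed in the problem or answer text.
Oxide masses out of the charge:
  K2O: 23.69·0.6756 = 16.00 pbw
  Li2O: 70.39·0.07450 = 5.244 pbw
  MgO: 17.85·0.3172 + 16.59·0.4829 = 13.67 pbw
  Al2O3: 14.95·0.9960 + 70.39·0.2751 = 34.25 pbw
  SiO2: 17.85·0.6323 + 70.39·0.6351 = 55.99 pbw
LOI: 23.69·0.3244 + 14.95·0.004000 + 17.85·0.05050 + 70.39·0.01530 + 16.59·0.5171 = 18.30 pbw
Glass = total batch minus LOI = 143.5 − 18.30 = 125.2 pbw (consistent with Σ oxide mass)
wt %: oxide over glass, times 100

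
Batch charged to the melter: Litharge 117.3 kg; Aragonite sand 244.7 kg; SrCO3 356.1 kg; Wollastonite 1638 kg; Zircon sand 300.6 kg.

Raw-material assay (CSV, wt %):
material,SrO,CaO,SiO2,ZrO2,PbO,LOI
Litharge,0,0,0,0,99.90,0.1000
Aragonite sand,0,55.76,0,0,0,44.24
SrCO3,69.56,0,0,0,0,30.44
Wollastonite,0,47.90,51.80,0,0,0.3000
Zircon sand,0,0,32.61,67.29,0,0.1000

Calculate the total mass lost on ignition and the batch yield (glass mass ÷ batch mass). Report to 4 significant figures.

LOI loss = 222.0 kg; glass = 2435 kg; yield = 91.64%

Mid-chain values appear (rounded to four significant figures) on the page. All arithmetic holds full float precision from start to finish — every reported number receives exactly one rounding — all derived quantities, including LOI, totals, the yield, five oxide percentages, glass mass, are computed from the weighed amounts on 2435 kg of glass at exact precision, as they appear in either problem or answer.
Each material's LOI contribution:
  Litharge: 117.3 × 0.001000 = 0.1173 kg
  Aragonite sand: 244.7 × 0.4424 = 108.3 kg
  SrCO3: 356.1 × 0.3044 = 108.4 kg
  Wollastonite: 1638 × 0.003000 = 4.914 kg
  Zircon sand: 300.6 × 0.001000 = 0.3006 kg
Total LOI = 222.0 kg
Glass = batch − LOI = 2657 − 222.0 = 2435 kg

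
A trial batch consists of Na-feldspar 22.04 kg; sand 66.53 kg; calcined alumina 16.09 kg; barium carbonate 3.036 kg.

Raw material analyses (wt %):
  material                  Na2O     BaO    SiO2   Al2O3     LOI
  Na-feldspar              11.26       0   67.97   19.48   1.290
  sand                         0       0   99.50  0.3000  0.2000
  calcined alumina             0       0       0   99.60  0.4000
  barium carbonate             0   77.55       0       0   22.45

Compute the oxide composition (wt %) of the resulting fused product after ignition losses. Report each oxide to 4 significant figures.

Glass mass = 106.5 kg (batch 107.7 − LOI 1.163).
Composition: Na2O 2.330%, BaO 2.210%, SiO2 76.20%, Al2O3 19.26%

Working values are shown, rounded to 4 significant digits, alongside each step — every computation keeps exact precision throughout. A single rounding finalizes each reported result; the derived quantities are rebuilt at full float precision (ignition loss, yield, the four compositions, glass mass, totals) using the weight values per 106.5 kg of glass as written in the problem or the answer.
Per-oxide mass from batch:
  Na2O: 22.04·0.1126 = 2.482 kg
  BaO: 3.036·0.7755 = 2.354 kg
  SiO2: 22.04·0.6797 + 66.53·0.9950 = 81.18 kg
  Al2O3: 22.04·0.1948 + 66.53·0.003000 + 16.09·0.9960 = 20.52 kg
LOI: 22.04·0.01290 + 66.53·0.002000 + 16.09·0.004000 + 3.036·0.2245 = 1.163 kg
The glass mass, total less LOI, = 107.7 − 1.163 = 106.5 kg (equal to the oxide-mass sum)
percent share: oxide ÷ glass, ×100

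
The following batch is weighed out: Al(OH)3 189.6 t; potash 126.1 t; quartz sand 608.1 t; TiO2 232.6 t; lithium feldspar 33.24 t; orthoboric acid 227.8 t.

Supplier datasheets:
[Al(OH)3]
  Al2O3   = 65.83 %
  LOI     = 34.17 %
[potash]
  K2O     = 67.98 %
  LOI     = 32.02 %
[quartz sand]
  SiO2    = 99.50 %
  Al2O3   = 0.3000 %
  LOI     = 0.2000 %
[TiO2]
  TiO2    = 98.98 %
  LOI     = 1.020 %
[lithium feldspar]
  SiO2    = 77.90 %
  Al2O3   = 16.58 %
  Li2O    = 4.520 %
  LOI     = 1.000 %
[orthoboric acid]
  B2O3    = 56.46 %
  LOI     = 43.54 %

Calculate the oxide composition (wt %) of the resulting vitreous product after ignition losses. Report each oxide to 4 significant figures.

Every computation holds exact precision from first step to last; mid-chain values appear rounded off to 4 significant figures on the page — each reported figure takes just one rounding — all derived quantities (ignition loss, glass mass, the yield, the six compositions, the totals) are computed using the weight values for 1209 t of glass at full precision as given in problem or answer.
Per-oxide mass from batch:
  K2O: 126.1·0.6798 = 85.72 t
  SiO2: 608.1·0.9950 + 33.24·0.7790 = 631.0 t
  Al2O3: 189.6·0.6583 + 608.1·0.003000 + 33.24·0.1658 = 132.1 t
  B2O3: 227.8·0.5646 = 128.6 t
  TiO2: 232.6·0.9898 = 230.2 t
  Li2O: 33.24·0.04520 = 1.502 t
LOI: 189.6·0.3417 + 126.1·0.3202 + 608.1·0.002000 + 232.6·0.01020 + 33.24·0.01000 + 227.8·0.4354 = 208.3 t
The glass mass, total less LOI, = 1417 − 208.3 = 1209 t (the oxide masses sum to this)
each oxide over glass, ×100, is wt %

Glass mass = 1209 t (batch 1417 − LOI 208.3).
Composition: K2O 7.089%, SiO2 52.18%, Al2O3 10.93%, B2O3 10.64%, TiO2 19.04%, Li2O 0.1243%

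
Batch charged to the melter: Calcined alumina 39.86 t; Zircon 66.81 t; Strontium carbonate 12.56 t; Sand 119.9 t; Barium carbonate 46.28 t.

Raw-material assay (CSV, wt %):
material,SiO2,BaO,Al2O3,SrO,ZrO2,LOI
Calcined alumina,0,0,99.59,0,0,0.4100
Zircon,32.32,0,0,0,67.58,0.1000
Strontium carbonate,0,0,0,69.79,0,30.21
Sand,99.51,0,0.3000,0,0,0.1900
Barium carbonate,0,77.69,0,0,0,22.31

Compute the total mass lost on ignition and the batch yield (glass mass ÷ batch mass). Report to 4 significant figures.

LOI loss = 14.58 t; glass = 270.8 t; yield = 94.89%

Working values are shown with 4-significant-figure rounding when written out — every computation keeps exact precision in all steps. Exactly one rounding is applied to each reported number — the derived quantities, including five oxide percentages, yield, glass mass, LOI, the totals, are rebuilt from the batch weights per 270.8 t of glass at full precision, as written in problem or answer.
Per-material ignition loss:
  Calcined alumina: 39.86 × 0.004100 = 0.1634 t
  Zircon: 66.81 × 0.001000 = 0.06681 t
  Strontium carbonate: 12.56 × 0.3021 = 3.794 t
  Sand: 119.9 × 0.001900 = 0.2278 t
  Barium carbonate: 46.28 × 0.2231 = 10.33 t
Total LOI = 14.58 t
Glass = batch − LOI = 285.4 − 14.58 = 270.8 t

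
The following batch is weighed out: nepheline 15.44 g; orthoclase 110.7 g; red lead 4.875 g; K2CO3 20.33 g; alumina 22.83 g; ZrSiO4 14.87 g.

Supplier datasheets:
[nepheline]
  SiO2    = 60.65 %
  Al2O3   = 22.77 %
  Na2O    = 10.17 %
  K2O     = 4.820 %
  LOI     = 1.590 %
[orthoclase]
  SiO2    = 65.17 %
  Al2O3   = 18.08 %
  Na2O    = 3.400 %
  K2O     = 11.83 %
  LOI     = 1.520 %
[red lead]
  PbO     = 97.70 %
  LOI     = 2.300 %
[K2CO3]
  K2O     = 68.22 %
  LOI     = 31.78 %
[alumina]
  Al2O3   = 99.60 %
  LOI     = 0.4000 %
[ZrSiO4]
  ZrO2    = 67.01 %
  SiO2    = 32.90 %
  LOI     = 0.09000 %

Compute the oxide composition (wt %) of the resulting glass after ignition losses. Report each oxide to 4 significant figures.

Glass mass = 180.4 g (batch 189.0 − LOI 8.606).
Composition: ZrO2 5.522%, SiO2 47.88%, Al2O3 25.64%, Na2O 2.956%, K2O 15.36%, PbO 2.640%

Mid-chain values are printed (rounded to 4 significant digits) between the steps. The whole derivation keeps exact precision at every stage — each reported value receives exactly one rounding. Derived quantities are re-derived at full float precision (the totals, glass mass, six oxide percentages, LOI, the yield) using the weight values for 180.4 g of glass, as written in the problem or the answer.
What the batch supplies per oxide:
  ZrO2: 14.87·0.6701 = 9.964 g
  SiO2: 15.44·0.6065 + 110.7·0.6517 + 14.87·0.3290 = 86.40 g
  Al2O3: 15.44·0.2277 + 110.7·0.1808 + 22.83·0.9960 = 46.27 g
  Na2O: 15.44·0.1017 + 110.7·0.03400 = 5.334 g
  K2O: 15.44·0.04820 + 110.7·0.1183 + 20.33·0.6822 = 27.71 g
  PbO: 4.875·0.9770 = 4.763 g
LOI: 15.44·0.01590 + 110.7·0.01520 + 4.875·0.02300 + 20.33·0.3178 + 22.83·0.004000 + 14.87·9.000e-04 = 8.606 g
Glass mass = batch − LOI = 189.0 − 8.606 = 180.4 g (equal to the oxide-mass sum)
wt %: oxide over glass, times 100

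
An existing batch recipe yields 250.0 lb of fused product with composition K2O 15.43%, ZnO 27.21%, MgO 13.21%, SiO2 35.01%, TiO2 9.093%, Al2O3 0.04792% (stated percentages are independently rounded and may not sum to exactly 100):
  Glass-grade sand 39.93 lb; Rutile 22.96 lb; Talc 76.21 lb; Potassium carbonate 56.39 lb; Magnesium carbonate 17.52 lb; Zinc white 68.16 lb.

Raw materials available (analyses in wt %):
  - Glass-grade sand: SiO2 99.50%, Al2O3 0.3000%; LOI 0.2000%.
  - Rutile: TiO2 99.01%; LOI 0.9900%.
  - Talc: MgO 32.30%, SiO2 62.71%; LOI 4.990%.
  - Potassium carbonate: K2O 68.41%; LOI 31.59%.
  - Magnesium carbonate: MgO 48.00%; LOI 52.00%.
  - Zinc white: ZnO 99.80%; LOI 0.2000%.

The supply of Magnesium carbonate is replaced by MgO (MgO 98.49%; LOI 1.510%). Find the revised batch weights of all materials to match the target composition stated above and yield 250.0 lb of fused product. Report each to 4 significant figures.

Mid-chain values are printed, with 4-significant-digit rounding, across the worked steps; every computation maintains full float precision through the solve — each reported result is rounded exactly once; derived quantities are recomputed in full precision (ignition loss, net glass mass, the yield, the six compositions, totals) from the batch weights on 250.0 lb of glass, as set out in question or answer.
Oxide mass targets, per 250.0 lb fused product:
  K2O: 15.43% × 250.0 = 38.58 lb
  ZnO: 27.21% × 250.0 = 68.03 lb
  MgO: 13.21% × 250.0 = 33.02 lb
  SiO2: 35.01% × 250.0 = 87.52 lb
  TiO2: 9.093% × 250.0 = 22.73 lb
  Al2O3: 0.04792% × 250.0 = 0.1198 lb
Balance tally, oxide-wise, applying the batch weights above, under the basis named above (target by target, the sums agree up to rounding of the answer):
  K2O: 56.39·0.6841 = 38.58 lb (target 38.58 lb)
  ZnO: 68.16·0.9980 = 68.02 lb (target 68.03 lb)
  MgO: 76.21·0.3230 + 8.538·0.9849 = 33.02 lb (target 33.02 lb)
  SiO2: 39.93·0.9950 + 76.21·0.6271 = 87.52 lb (target 87.52 lb)
  TiO2: 22.96·0.9901 = 22.73 lb (target 22.73 lb)
  Al2O3: 39.93·0.003000 = 0.1198 lb (target 0.1198 lb)
The glass-mass cross-check: whole batch net of LOI = 250.0 lb (summing oxide targets gives 250.0 lb; the stated basis being 250.0 lb — rounding explains the deltas).
Batch total: Σ batch = 272.2 lb; ignition loss, Σ(batch × LOI) = 22.19 lb; yield = glass ÷ total batch = 91.85%.

Revised batch per 250.0 lb fused product:
  Glass-grade sand: 39.93 lb
  Rutile: 22.96 lb
  Talc: 76.21 lb
  Potassium carbonate: 56.39 lb
  MgO: 8.538 lb
  Zinc white: 68.16 lb
Total batch = 272.2 lb; LOI loss = 22.19 lb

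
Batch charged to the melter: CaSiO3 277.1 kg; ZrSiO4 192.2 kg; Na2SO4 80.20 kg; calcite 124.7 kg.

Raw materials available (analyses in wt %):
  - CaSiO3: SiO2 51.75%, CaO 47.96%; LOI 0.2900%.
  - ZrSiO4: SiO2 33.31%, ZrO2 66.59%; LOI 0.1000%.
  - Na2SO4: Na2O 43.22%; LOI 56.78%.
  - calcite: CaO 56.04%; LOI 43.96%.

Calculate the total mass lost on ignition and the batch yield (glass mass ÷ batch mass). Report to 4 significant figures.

Intermediates appear (rounded to 4 significant figures) on the page — each numeric step maintains full precision at each step — each reported value receives exactly one rounding; all derived quantities are re-derived from the weighed amounts per 572.8 kg of glass at full precision (net glass mass, yield, four oxide percentages, ignition loss, totals), as they appear in either problem or answer.
Ignition loss by material:
  CaSiO3: 277.1 × 0.002900 = 0.8036 kg
  ZrSiO4: 192.2 × 0.001000 = 0.1922 kg
  Na2SO4: 80.20 × 0.5678 = 45.54 kg
  calcite: 124.7 × 0.4396 = 54.82 kg
Total LOI = 101.4 kg
Glass = batch − LOI = 674.2 − 101.4 = 572.8 kg

LOI loss = 101.4 kg; glass = 572.8 kg; yield = 84.97%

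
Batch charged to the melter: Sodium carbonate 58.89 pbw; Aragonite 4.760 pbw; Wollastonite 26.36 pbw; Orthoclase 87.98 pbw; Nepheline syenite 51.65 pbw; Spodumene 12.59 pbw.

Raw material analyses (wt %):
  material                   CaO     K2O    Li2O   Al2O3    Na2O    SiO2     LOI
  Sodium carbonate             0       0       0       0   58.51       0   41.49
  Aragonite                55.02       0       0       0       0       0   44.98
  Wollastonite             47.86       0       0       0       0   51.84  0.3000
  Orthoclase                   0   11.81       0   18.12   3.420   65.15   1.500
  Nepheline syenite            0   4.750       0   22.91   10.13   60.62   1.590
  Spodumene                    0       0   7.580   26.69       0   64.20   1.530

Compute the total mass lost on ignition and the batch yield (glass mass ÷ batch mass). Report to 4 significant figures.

LOI loss = 28.99 pbw; glass = 213.2 pbw; yield = 88.03%

Every computation carries full float precision end to end. In-progress results are displayed rounded to 4 significant figures on the page — each reported result takes a single rounding. The derived quantities are carried from the weighed amounts for 213.2 pbw of glass in full precision (the six compositions, glass mass, ignition loss, yield, the totals) as set out in either problem or answer.
Per-material ignition loss:
  Sodium carbonate: 58.89 × 0.4149 = 24.43 pbw
  Aragonite: 4.760 × 0.4498 = 2.141 pbw
  Wollastonite: 26.36 × 0.003000 = 0.07908 pbw
  Orthoclase: 87.98 × 0.01500 = 1.320 pbw
  Nepheline syenite: 51.65 × 0.01590 = 0.8212 pbw
  Spodumene: 12.59 × 0.01530 = 0.1926 pbw
Total LOI = 28.99 pbw
Glass = batch − LOI = 242.2 − 28.99 = 213.2 pbw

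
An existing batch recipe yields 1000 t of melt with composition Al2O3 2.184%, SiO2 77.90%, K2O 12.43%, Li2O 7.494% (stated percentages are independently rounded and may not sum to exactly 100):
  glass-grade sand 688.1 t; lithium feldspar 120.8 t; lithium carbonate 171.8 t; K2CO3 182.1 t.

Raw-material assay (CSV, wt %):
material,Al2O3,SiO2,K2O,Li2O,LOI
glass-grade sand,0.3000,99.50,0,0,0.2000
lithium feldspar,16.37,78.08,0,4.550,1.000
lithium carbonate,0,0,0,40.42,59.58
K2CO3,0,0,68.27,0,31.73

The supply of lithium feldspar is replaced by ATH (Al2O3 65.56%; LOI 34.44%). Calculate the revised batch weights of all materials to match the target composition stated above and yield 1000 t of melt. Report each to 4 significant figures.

Revised batch per 1000 t melt:
  glass-grade sand: 782.9 t
  ATH: 29.73 t
  lithium carbonate: 185.4 t
  K2CO3: 182.1 t
Total batch = 1180 t; LOI loss = 180.0 t

The whole derivation keeps full precision in all steps; intermediates appear rounded to 4 significant figures at each printed step. Exactly one rounding lands on each reported number. Derived quantities (glass mass, the totals, the four compositions, the yield, LOI) are carried from the weighed amounts per 1000 t of glass at exact precision, as they appear in the question or the answer.
Target masses of each oxide per 1000 t melt:
  Al2O3: 2.184% × 1000 = 21.84 t
  SiO2: 77.90% × 1000 = 779.0 t
  K2O: 12.43% × 1000 = 124.3 t
  Li2O: 7.494% × 1000 = 74.94 t
Verifying the oxide balance applying the batch weights above, for the quoted basis mass (delivered sums recover each target up to rounding of the answer):
  Al2O3: 782.9·0.003000 + 29.73·0.6556 = 21.84 t (target 21.84 t)
  SiO2: 782.9·0.9950 = 779.0 t (target 779.0 t)
  K2O: 182.1·0.6827 = 124.3 t (target 124.3 t)
  Li2O: 185.4·0.4042 = 74.94 t (target 74.94 t)
Glass-mass sanity pass: batch Σ − ignition loss = 1000 t (summing oxide targets gives 1000 t; versus the stated basis of 1000 t — a pure rounding effect).
Summing the batch: Σ batch = 1180 t; ignition loss, Σ(batch × LOI) = 180.0 t; yield: glass divided by total = 84.74%.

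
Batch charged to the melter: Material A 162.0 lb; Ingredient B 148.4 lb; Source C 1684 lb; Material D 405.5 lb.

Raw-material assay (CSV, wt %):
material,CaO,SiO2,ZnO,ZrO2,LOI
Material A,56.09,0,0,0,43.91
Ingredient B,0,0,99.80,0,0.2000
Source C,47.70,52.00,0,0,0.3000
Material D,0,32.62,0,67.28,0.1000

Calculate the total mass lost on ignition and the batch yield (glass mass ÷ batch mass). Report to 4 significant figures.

LOI loss = 76.89 lb; glass = 2323 lb; yield = 96.80%

The working math maintains exact precision end to end; rounding to 4 significant digits governs each working value as printed; exactly one rounding is applied to every reported result; derived quantities, including the four compositions, glass mass, the totals, the yield, LOI, are re-derived from the batch weights at 2323 lb of glass in full precision, exactly as printed in problem or answer.
Per-material ignition loss:
  Material A: 162.0 × 0.4391 = 71.13 lb
  Ingredient B: 148.4 × 0.002000 = 0.2968 lb
  Source C: 1684 × 0.003000 = 5.052 lb
  Material D: 405.5 × 0.001000 = 0.4055 lb
Total LOI = 76.89 lb
Glass = batch − LOI = 2400 − 76.89 = 2323 lb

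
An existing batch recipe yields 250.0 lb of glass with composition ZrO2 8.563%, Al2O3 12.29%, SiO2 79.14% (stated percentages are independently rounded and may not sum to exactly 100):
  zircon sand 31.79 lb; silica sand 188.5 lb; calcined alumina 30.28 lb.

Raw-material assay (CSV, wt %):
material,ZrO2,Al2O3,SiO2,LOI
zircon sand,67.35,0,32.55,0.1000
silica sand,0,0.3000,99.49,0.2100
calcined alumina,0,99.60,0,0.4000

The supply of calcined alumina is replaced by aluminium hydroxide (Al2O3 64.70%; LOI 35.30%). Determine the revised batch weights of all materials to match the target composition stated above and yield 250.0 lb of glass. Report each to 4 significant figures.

Revised batch per 250.0 lb glass:
  zircon sand: 31.79 lb
  silica sand: 188.5 lb
  aluminium hydroxide: 46.61 lb
Total batch = 266.9 lb; LOI loss = 16.88 lb

In-progress results are rounded to four significant figures when displayed — all arithmetic runs at exact precision end to end; each reported value takes exactly one rounding — derived quantities, including yield, ignition loss, glass mass, the three compositions, totals, are carried using the weight values on 250.0 lb of glass at exact precision, as set out in the problem or answer text.
Per-oxide target masses for 250.0 lb glass:
  ZrO2: 8.563% × 250.0 = 21.41 lb
  Al2O3: 12.29% × 250.0 = 30.72 lb
  SiO2: 79.14% × 250.0 = 197.8 lb
Verifying the oxide balance from the weights as reported, per the basis as stated (target by target, the sums agree modulo rounding of the values):
  ZrO2: 31.79·0.6735 = 21.41 lb (target 21.41 lb)
  Al2O3: 188.5·0.003000 + 46.61·0.6470 = 30.72 lb (target 30.72 lb)
  SiO2: 31.79·0.3255 + 188.5·0.9949 = 197.9 lb (target 197.8 lb)
Glass mass check: batch Σ − ignition loss = 250.0 lb (per-oxide target masses sum to 250.0 lb; the stated basis being 250.0 lb — gaps are rounding artifacts).
Summing the batch: Σ batch = 266.9 lb; LOI loss = Σ batch·LOI = 16.88 lb; as yield: glass ÷ batch → 93.68%.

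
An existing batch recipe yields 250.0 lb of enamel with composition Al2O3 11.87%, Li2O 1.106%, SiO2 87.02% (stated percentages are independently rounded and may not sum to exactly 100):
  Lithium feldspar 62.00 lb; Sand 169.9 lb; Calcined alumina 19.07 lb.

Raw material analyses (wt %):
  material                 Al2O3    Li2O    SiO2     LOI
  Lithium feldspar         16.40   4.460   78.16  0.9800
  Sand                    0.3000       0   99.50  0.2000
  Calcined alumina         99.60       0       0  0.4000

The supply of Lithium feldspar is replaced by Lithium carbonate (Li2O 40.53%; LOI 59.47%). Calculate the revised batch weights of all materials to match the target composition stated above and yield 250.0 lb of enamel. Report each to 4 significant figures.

Revised batch per 250.0 lb enamel:
  Lithium carbonate: 6.822 lb
  Sand: 218.6 lb
  Calcined alumina: 29.14 lb
Total batch = 254.6 lb; LOI loss = 4.611 lb

Mid-chain values are displayed rounded off to 4 significant figures in the printout — every computation carries full float precision at each step — every reported number is rounded just once. Derived quantities are recomputed from the weighed amounts on 250.0 lb of glass in full precision (ignition loss, glass mass, the three compositions, the yield, the totals), as written in the question or the answer.
Target masses of each oxide per 250.0 lb enamel:
  Al2O3: 11.87% × 250.0 = 29.68 lb
  Li2O: 1.106% × 250.0 = 2.765 lb
  SiO2: 87.02% × 250.0 = 217.6 lb
Checking each oxide sum from the weights as reported, for the quoted basis mass (sums match the target masses within answer rounding):
  Al2O3: 218.6·0.003000 + 29.14·0.9960 = 29.68 lb (target 29.68 lb)
  Li2O: 6.822·0.4053 = 2.765 lb (target 2.765 lb)
  SiO2: 218.6·0.9950 = 217.5 lb (target 217.6 lb)
Mass balance on the glass: net batch after ignition = 250.0 lb (per-oxide target masses sum to 250.0 lb; stated basis 250.0 lb — any gap is answer rounding).
Summing the batch: Σ batch = 254.6 lb; loss to ignition Σ batch·LOI = 4.611 lb; the yield ratio, glass ÷ batch: 98.19%.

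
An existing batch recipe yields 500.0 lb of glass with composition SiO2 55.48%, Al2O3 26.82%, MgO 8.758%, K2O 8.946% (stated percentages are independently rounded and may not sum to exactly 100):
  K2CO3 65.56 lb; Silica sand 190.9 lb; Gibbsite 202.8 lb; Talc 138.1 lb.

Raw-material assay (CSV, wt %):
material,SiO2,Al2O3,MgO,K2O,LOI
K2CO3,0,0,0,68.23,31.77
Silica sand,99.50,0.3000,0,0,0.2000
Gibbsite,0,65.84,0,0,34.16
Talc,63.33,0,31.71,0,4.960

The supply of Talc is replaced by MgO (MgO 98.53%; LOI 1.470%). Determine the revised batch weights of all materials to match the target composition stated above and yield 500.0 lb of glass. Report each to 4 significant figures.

Revised batch per 500.0 lb glass:
  K2CO3: 65.56 lb
  Silica sand: 278.8 lb
  Gibbsite: 202.4 lb
  MgO: 44.44 lb
Total batch = 591.2 lb; LOI loss = 91.18 lb

All internal work carries full float precision throughout. Values along the way are shown rounded to 4 significant figures in the working. Each reported value receives exactly one rounding — the derived quantities, which include LOI, the totals, four oxide percentages, net glass mass, the yield, are recomputed at full float precision, precisely as stated by the problem or the answer, starting from the weights at 500.0 lb of glass.
Per-oxide target masses for 500.0 lb glass:
  SiO2: 55.48% × 500.0 = 277.4 lb
  Al2O3: 26.82% × 500.0 = 134.1 lb
  MgO: 8.758% × 500.0 = 43.79 lb
  K2O: 8.946% × 500.0 = 44.73 lb
Mass-balance tally per oxide with the batch weights as given, under the basis named above (sum by sum, the targets are met given rounding of the digits):
  SiO2: 278.8·0.9950 = 277.4 lb (target 277.4 lb)
  Al2O3: 278.8·0.003000 + 202.4·0.6584 = 134.1 lb (target 134.1 lb)
  MgO: 44.44·0.9853 = 43.79 lb (target 43.79 lb)
  K2O: 65.56·0.6823 = 44.73 lb (target 44.73 lb)
Glass-mass closure: batch total minus LOI = 500.0 lb (per-oxide target masses sum to 500.0 lb; basis as stated: 500.0 lb — deltas are rounding alone).
Batch grand total — Σ batch = 591.2 lb; the LOI term Σ batch·LOI equals 91.18 lb; the yield ratio, glass ÷ batch: 84.58%.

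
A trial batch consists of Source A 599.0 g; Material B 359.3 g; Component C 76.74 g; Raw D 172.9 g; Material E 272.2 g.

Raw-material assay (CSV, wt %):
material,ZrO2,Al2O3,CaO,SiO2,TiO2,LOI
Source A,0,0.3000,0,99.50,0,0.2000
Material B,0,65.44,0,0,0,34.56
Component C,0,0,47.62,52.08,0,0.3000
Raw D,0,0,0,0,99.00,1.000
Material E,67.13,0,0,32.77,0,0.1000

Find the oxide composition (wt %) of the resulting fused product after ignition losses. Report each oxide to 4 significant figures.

Glass mass = 1353 g (batch 1480 − LOI 127.6).
Composition: ZrO2 13.51%, Al2O3 17.52%, CaO 2.702%, SiO2 53.62%, TiO2 12.66%

Every computation maintains full float precision in every operation; working values are printed, with 4-significant-figure rounding, within the worked lines — every reported number carries a single rounding — the derived quantities are rebuilt using the weight values per 1353 g of glass in exact precision (five oxide percentages, yield, totals, glass mass, ignition loss) precisely as stated by either problem or answer.
What the batch supplies per oxide:
  ZrO2: 272.2·0.6713 = 182.7 g
  Al2O3: 599.0·0.003000 + 359.3·0.6544 = 236.9 g
  CaO: 76.74·0.4762 = 36.54 g
  SiO2: 599.0·0.9950 + 76.74·0.5208 + 272.2·0.3277 = 725.2 g
  TiO2: 172.9·0.9900 = 171.2 g
LOI: 599.0·0.002000 + 359.3·0.3456 + 76.74·0.003000 + 172.9·0.01000 + 272.2·0.001000 = 127.6 g
Net of LOI, the glass mass = 1480 − 127.6 = 1353 g (equal to the oxide-mass sum)
percent share: oxide ÷ glass, ×100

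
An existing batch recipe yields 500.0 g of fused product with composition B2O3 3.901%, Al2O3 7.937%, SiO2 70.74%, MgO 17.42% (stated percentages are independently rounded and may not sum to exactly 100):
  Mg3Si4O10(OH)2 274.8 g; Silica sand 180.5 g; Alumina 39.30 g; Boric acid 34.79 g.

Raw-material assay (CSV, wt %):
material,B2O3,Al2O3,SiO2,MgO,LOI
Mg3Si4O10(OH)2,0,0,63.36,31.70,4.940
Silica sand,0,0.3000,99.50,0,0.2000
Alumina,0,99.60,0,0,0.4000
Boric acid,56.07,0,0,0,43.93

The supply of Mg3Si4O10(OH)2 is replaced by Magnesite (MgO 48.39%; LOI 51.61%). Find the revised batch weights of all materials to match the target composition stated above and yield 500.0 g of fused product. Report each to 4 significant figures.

The intermediate values are displayed, with 4-significant-figure rounding, on the page; the working math maintains full float precision end to end — each reported number is rounded exactly once — derived quantities, including ignition loss, four oxide percentages, the yield, totals, glass mass, are computed starting from the weights at 500.0 g of glass in full float precision as given in either problem or answer.
Target masses of each oxide per 500.0 g fused product:
  B2O3: 3.901% × 500.0 = 19.50 g
  Al2O3: 7.937% × 500.0 = 39.68 g
  SiO2: 70.74% × 500.0 = 353.7 g
  MgO: 17.42% × 500.0 = 87.10 g
Mass-balance tally per oxide on the weights just shown, versus the basis set out (sums match the target masses up to rounding of the answer):
  B2O3: 34.79·0.5607 = 19.51 g (target 19.50 g)
  Al2O3: 355.5·0.003000 + 38.77·0.9960 = 39.68 g (target 39.68 g)
  SiO2: 355.5·0.9950 = 353.7 g (target 353.7 g)
  MgO: 180.0·0.4839 = 87.10 g (target 87.10 g)
The glass-mass cross-check: batch total minus LOI = 500.0 g (oxide target masses add up to 500.0 g; stated basis 500.0 g — differing by rounding only).
Adding the batch up: Σ batch = 609.1 g; LOI removed, Σ of batch·LOI: 109.0 g; yield = glass ÷ total batch = 82.10%.

Revised batch per 500.0 g fused product:
  Magnesite: 180.0 g
  Silica sand: 355.5 g
  Alumina: 38.77 g
  Boric acid: 34.79 g
Total batch = 609.1 g; LOI loss = 109.0 g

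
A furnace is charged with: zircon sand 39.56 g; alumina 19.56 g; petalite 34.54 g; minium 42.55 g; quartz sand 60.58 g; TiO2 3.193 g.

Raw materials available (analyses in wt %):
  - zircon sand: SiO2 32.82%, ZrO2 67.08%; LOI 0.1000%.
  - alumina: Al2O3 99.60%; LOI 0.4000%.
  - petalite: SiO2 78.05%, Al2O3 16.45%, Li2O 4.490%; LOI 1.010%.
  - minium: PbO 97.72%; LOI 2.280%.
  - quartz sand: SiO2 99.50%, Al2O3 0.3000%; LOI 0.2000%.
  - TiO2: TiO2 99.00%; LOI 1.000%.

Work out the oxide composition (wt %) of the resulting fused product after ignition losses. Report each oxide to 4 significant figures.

All internal work runs at full float precision from start to finish. In-progress results are displayed (rounded to four significant figures) between the steps; each reported figure is rounded only once. The derived quantities (the yield, the six compositions, net glass mass, the totals, ignition loss) are re-derived at exact precision starting from the weights per 198.4 g of glass, precisely as stated by the problem or the answer.
Oxide-by-oxide delivered mass:
  SiO2: 39.56·0.3282 + 34.54·0.7805 + 60.58·0.9950 = 100.2 g
  TiO2: 3.193·0.9900 = 3.161 g
  PbO: 42.55·0.9772 = 41.58 g
  Al2O3: 19.56·0.9960 + 34.54·0.1645 + 60.58·0.003000 = 25.35 g
  ZrO2: 39.56·0.6708 = 26.54 g
  Li2O: 34.54·0.04490 = 1.551 g
LOI: 39.56·0.001000 + 19.56·0.004000 + 34.54·0.01010 + 42.55·0.02280 + 60.58·0.002000 + 3.193·0.01000 = 1.590 g
The glass mass, total less LOI, = 200.0 − 1.590 = 198.4 g (= the summed oxide contributions)
wt % = 100 × oxide mass / glass mass

Glass mass = 198.4 g (batch 200.0 − LOI 1.590).
Composition: SiO2 50.52%, TiO2 1.593%, PbO 20.96%, Al2O3 12.78%, ZrO2 13.38%, Li2O 0.7817%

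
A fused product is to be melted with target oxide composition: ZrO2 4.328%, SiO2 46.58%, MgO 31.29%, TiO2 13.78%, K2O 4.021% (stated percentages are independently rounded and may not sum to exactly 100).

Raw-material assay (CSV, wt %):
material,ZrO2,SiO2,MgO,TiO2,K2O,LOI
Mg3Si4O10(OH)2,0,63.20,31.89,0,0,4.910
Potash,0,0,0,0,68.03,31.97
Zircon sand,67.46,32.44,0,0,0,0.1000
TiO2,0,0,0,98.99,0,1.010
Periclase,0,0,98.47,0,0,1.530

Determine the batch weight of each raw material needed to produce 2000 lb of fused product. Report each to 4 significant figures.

The working math keeps exact precision in all steps. Working values are printed (rounded to 4 significant digits) when written out. Each reported number is rounded exactly once — derived quantities are rebuilt in exact precision (ignition loss, totals, the yield, five oxide percentages, net glass mass) from the batch weights per 2000 lb of glass as set out in problem or answer.
The oxide mass targets at 2000 lb fused product:
  ZrO2: 4.328% × 2000 = 86.56 lb
  SiO2: 46.58% × 2000 = 931.6 lb
  MgO: 31.29% × 2000 = 625.8 lb
  TiO2: 13.78% × 2000 = 275.6 lb
  K2O: 4.021% × 2000 = 80.42 lb
Checking each oxide sum with the batch weights as given, for the quoted basis mass (delivered sums recover each target exact up to rounding of places):
  ZrO2: 128.3·0.6746 = 86.55 lb (target 86.56 lb)
  SiO2: 1408·0.6320 + 128.3·0.3244 = 931.5 lb (target 931.6 lb)
  MgO: 1408·0.3189 + 179.5·0.9847 = 625.8 lb (target 625.8 lb)
  TiO2: 278.4·0.9899 = 275.6 lb (target 275.6 lb)
  K2O: 118.2·0.6803 = 80.41 lb (target 80.42 lb)
Mass balance on the glass: total batch − LOI = 2000 lb (oxide target masses add up to 2000 lb; stated basis 2000 lb — deltas are rounding alone).
Whole-batch sum: Σ batch = 2112 lb; LOI removed, Σ of batch·LOI: 112.6 lb; yield = glass ÷ total batch = 94.67%.

Batch per 2000 lb fused product:
  Mg3Si4O10(OH)2: 1408 lb
  Potash: 118.2 lb
  Zircon sand: 128.3 lb
  TiO2: 278.4 lb
  Periclase: 179.5 lb
Total batch = 2112 lb; LOI loss = 112.6 lb; yield = 94.67%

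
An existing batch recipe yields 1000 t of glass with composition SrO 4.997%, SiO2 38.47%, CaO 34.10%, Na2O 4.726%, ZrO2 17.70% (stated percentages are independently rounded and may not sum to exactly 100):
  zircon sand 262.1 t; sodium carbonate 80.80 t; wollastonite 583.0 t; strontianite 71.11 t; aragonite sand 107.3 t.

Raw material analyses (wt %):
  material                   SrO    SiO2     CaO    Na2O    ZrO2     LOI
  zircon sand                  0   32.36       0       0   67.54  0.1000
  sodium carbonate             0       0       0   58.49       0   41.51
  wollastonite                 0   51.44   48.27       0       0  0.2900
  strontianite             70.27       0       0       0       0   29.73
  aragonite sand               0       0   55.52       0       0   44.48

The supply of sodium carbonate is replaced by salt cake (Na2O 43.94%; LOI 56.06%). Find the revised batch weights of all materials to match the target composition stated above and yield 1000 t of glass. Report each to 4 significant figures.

Revised batch per 1000 t glass:
  zircon sand: 262.1 t
  salt cake: 107.6 t
  wollastonite: 583.0 t
  strontianite: 71.11 t
  aragonite sand: 107.3 t
Total batch = 1131 t; LOI loss = 131.1 t

Intermediates appear (rounded to 4 significant digits) in the printout; all arithmetic keeps full precision at each step — each reported value is rounded exactly once; all derived quantities (the five compositions, glass mass, the totals, yield, LOI) are recomputed from the batch weights for 1000 t of glass at full float precision exactly as shown in problem or answer.
Target oxide masses per 1000 t glass:
  SrO: 4.997% × 1000 = 49.97 t
  SiO2: 38.47% × 1000 = 384.7 t
  CaO: 34.10% × 1000 = 341.0 t
  Na2O: 4.726% × 1000 = 47.26 t
  ZrO2: 17.70% × 1000 = 177.0 t
Per-oxide balance check with the batch weights as given, on the stated basis (each sum matches its target mass up to rounding of the answer):
  SrO: 71.11·0.7027 = 49.97 t (target 49.97 t)
  SiO2: 262.1·0.3236 + 583.0·0.5144 = 384.7 t (target 384.7 t)
  CaO: 583.0·0.4827 + 107.3·0.5552 = 341.0 t (target 341.0 t)
  Na2O: 107.6·0.4394 = 47.28 t (target 47.26 t)
  ZrO2: 262.1·0.6754 = 177.0 t (target 177.0 t)
Auditing the glass mass value: the batch minus its LOI: 1000 t (the targets, summed, come to 999.9 t; against the stated basis, 1000 t — any gap is answer rounding).
Batch grand total — Σ batch = 1131 t; Σ batch·LOI gives LOI loss = 131.1 t; yield = glass ÷ total batch = 88.41%.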